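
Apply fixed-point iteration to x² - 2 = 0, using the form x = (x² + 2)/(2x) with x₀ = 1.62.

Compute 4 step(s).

Equation: x² - 2 = 0
Fixed-point form: x = (x² + 2)/(2x)
x₀ = 1.62

x_1 = g(1.620000) = 1.427284
x_2 = g(1.427284) = 1.414273
x_3 = g(1.414273) = 1.414214
x_4 = g(1.414214) = 1.414214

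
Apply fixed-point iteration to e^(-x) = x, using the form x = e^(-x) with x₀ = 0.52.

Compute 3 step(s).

Equation: e^(-x) = x
Fixed-point form: x = e^(-x)
x₀ = 0.52

x_1 = g(0.520000) = 0.594521
x_2 = g(0.594521) = 0.551827
x_3 = g(0.551827) = 0.575897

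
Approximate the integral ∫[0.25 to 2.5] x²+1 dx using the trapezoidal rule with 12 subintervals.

f(x) = x²+1
a = 0.25, b = 2.5, n = 12
h = (b - a)/n = 0.187500

Trapezoidal rule: (h/2)[f(x₀) + 2f(x₁) + 2f(x₂) + ... + f(xₙ)]

x_0 = 0.2500, f(x_0) = 1.062500, coefficient = 1
x_1 = 0.4375, f(x_1) = 1.191406, coefficient = 2
x_2 = 0.6250, f(x_2) = 1.390625, coefficient = 2
x_3 = 0.8125, f(x_3) = 1.660156, coefficient = 2
x_4 = 1.0000, f(x_4) = 2.000000, coefficient = 2
x_5 = 1.1875, f(x_5) = 2.410156, coefficient = 2
x_6 = 1.3750, f(x_6) = 2.890625, coefficient = 2
x_7 = 1.5625, f(x_7) = 3.441406, coefficient = 2
x_8 = 1.7500, f(x_8) = 4.062500, coefficient = 2
x_9 = 1.9375, f(x_9) = 4.753906, coefficient = 2
x_10 = 2.1250, f(x_10) = 5.515625, coefficient = 2
x_11 = 2.3125, f(x_11) = 6.347656, coefficient = 2
x_12 = 2.5000, f(x_12) = 7.250000, coefficient = 1

I ≈ (0.187500/2) × 79.640625 = 7.466309
Exact value: 7.453125
Error: 0.013184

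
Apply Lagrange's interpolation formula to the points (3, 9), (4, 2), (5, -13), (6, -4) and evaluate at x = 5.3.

Lagrange interpolation formula:
P(x) = Σ yᵢ × Lᵢ(x)
where Lᵢ(x) = Π_{j≠i} (x - xⱼ)/(xᵢ - xⱼ)

L_0(5.3) = (5.3 - 4)/(3 - 4) × (5.3 - 5)/(3 - 5) × (5.3 - 6)/(3 - 6) = 0.045500
L_1(5.3) = (5.3 - 3)/(4 - 3) × (5.3 - 5)/(4 - 5) × (5.3 - 6)/(4 - 6) = -0.241500
L_2(5.3) = (5.3 - 3)/(5 - 3) × (5.3 - 4)/(5 - 4) × (5.3 - 6)/(5 - 6) = 1.046500
L_3(5.3) = (5.3 - 3)/(6 - 3) × (5.3 - 4)/(6 - 4) × (5.3 - 5)/(6 - 5) = 0.149500

P(5.3) = 9×L_0(5.3) + 2×L_1(5.3) + (-13)×L_2(5.3) + (-4)×L_3(5.3)
P(5.3) = -14.276000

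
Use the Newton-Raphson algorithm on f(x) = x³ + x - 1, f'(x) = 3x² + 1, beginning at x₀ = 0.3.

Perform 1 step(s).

f(x) = x³ + x - 1
f'(x) = 3x² + 1
x₀ = 0.3

Newton-Raphson formula: x_{n+1} = x_n - f(x_n)/f'(x_n)

Iteration 1:
  f(0.300000) = -0.673000
  f'(0.300000) = 1.270000
  x_1 = 0.300000 - (-0.673000)/1.270000 = 0.829921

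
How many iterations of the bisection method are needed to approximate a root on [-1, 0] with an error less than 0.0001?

We need (b-a)/2^n ≤ 0.0001
(0 - (-1))/2^n ≤ 0.0001
1/2^n ≤ 0.0001
2^n ≥ 10000
n ≥ log₂(10000) = 13.29
n ≥ 14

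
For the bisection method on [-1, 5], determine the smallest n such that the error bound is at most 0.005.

We need (b-a)/2^n ≤ 0.005
(5 - (-1))/2^n ≤ 0.005
6/2^n ≤ 0.005
2^n ≥ 1200
n ≥ log₂(1200) = 10.23
n ≥ 11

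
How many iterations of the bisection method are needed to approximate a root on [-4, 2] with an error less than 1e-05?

We need (b-a)/2^n ≤ 1e-05
(2 - (-4))/2^n ≤ 1e-05
6/2^n ≤ 1e-05
2^n ≥ 600000
n ≥ log₂(600000) = 19.19
n ≥ 20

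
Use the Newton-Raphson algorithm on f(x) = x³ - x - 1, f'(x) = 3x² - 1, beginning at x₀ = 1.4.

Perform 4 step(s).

f(x) = x³ - x - 1
f'(x) = 3x² - 1
x₀ = 1.4

Newton-Raphson formula: x_{n+1} = x_n - f(x_n)/f'(x_n)

Iteration 1:
  f(1.400000) = 0.344000
  f'(1.400000) = 4.880000
  x_1 = 1.400000 - 0.344000/4.880000 = 1.329508
Iteration 2:
  f(1.329508) = 0.020520
  f'(1.329508) = 4.302776
  x_2 = 1.329508 - 0.020520/4.302776 = 1.324739
Iteration 3:
  f(1.324739) = 0.000091
  f'(1.324739) = 4.264802
  x_3 = 1.324739 - 0.000091/4.264802 = 1.324718
Iteration 4:
  f(1.324718) = 0.000000
  f'(1.324718) = 4.264633
  x_4 = 1.324718 - 0.000000/4.264633 = 1.324718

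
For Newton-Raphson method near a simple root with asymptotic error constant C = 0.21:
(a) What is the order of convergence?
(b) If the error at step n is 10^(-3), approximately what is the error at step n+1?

(a) Newton-Raphson has quadratic (order 2) convergence near simple roots.
    This means |e_{n+1}| ≈ C|e_n|².

(b) With |e_n| = 10^(-3) and C = 0.21:
    |e_{n+1}| ≈ 0.21 × (10^(-3))² = 0.21 × 10^(-6)

(a) 2 (quadratic); (b) |e_{n+1}| ≈ 2.100e-07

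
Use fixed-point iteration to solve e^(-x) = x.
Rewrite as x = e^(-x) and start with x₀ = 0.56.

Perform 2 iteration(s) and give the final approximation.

Equation: e^(-x) = x
Fixed-point form: x = e^(-x)
x₀ = 0.56

x_1 = g(0.560000) = 0.571209
x_2 = g(0.571209) = 0.564842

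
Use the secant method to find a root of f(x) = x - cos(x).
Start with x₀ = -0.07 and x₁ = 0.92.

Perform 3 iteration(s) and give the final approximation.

f(x) = x - cos(x)
x₀ = -0.07, x₁ = 0.92

Secant formula: x_{n+1} = x_n - f(x_n)(x_n - x_{n-1})/(f(x_n) - f(x_{n-1}))

Iteration 1:
  f(-0.070000) = -1.067551
  f(0.920000) = 0.314180
  x_2 = 0.920000 - 0.314180×(0.920000 - (-0.070000))/(0.314180 - (-1.067551))
       = 0.694892
Iteration 2:
  f(0.920000) = 0.314180
  f(0.694892) = -0.073230
  x_3 = 0.694892 - (-0.073230)×(0.694892 - 0.920000)/(-0.073230 - 0.314180)
       = 0.737443
Iteration 3:
  f(0.694892) = -0.073230
  f(0.737443) = -0.002747
  x_4 = 0.737443 - (-0.002747)×(0.737443 - 0.694892)/(-0.002747 - (-0.073230))
       = 0.739102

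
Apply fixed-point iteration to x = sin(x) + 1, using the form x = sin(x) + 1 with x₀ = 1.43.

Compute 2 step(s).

Equation: x = sin(x) + 1
Fixed-point form: x = sin(x) + 1
x₀ = 1.43

x_1 = g(1.430000) = 1.990105
x_2 = g(1.990105) = 1.913371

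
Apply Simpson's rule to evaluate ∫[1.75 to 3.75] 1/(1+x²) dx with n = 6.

f(x) = 1/(1+x²)
a = 1.75, b = 3.75, n = 6
h = (b - a)/n = 0.333333

Simpson's rule: (h/3)[f(x₀) + 4f(x₁) + 2f(x₂) + ... + f(xₙ)]

x_0 = 1.7500, f(x_0) = 0.246154, coefficient = 1
x_1 = 2.0833, f(x_1) = 0.187256, coefficient = 4
x_2 = 2.4167, f(x_2) = 0.146193, coefficient = 2
x_3 = 2.7500, f(x_3) = 0.116788, coefficient = 4
x_4 = 3.0833, f(x_4) = 0.095175, coefficient = 2
x_5 = 3.4167, f(x_5) = 0.078904, coefficient = 4
x_6 = 3.7500, f(x_6) = 0.066390, coefficient = 1

I ≈ (0.333333/3) × 2.327074 = 0.258564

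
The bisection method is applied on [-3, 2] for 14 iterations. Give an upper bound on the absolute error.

Bisection error bound: |error| ≤ (b-a)/2^n
|error| ≤ (2 - (-3))/2^14 = 5/2^14
|error| ≤ 0.0003051758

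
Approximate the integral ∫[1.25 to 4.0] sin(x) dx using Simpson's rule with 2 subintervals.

f(x) = sin(x)
a = 1.25, b = 4.0, n = 2
h = (b - a)/n = 1.375000

Simpson's rule: (h/3)[f(x₀) + 4f(x₁) + 2f(x₂) + ... + f(xₙ)]

x_0 = 1.2500, f(x_0) = 0.948985, coefficient = 1
x_1 = 2.6250, f(x_1) = 0.493920, coefficient = 4
x_2 = 4.0000, f(x_2) = -0.756802, coefficient = 1

I ≈ (1.375000/3) × 2.167863 = 0.993604
Exact value: 0.968966
Error: 0.024638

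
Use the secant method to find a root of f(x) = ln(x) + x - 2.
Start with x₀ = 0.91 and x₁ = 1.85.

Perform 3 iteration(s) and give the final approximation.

f(x) = ln(x) + x - 2
x₀ = 0.91, x₁ = 1.85

Secant formula: x_{n+1} = x_n - f(x_n)(x_n - x_{n-1})/(f(x_n) - f(x_{n-1}))

Iteration 1:
  f(0.910000) = -1.184311
  f(1.850000) = 0.465186
  x_2 = 1.850000 - 0.465186×(1.850000 - 0.910000)/(0.465186 - (-1.184311))
       = 1.584904
Iteration 2:
  f(1.850000) = 0.465186
  f(1.584904) = 0.045428
  x_3 = 1.584904 - 0.045428×(1.584904 - 1.850000)/(0.045428 - 0.465186)
       = 1.556214
Iteration 3:
  f(1.584904) = 0.045428
  f(1.556214) = -0.001530
  x_4 = 1.556214 - (-0.001530)×(1.556214 - 1.584904)/(-0.001530 - 0.045428)
       = 1.557149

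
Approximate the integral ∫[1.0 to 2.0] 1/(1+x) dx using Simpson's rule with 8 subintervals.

f(x) = 1/(1+x)
a = 1.0, b = 2.0, n = 8
h = (b - a)/n = 0.125000

Simpson's rule: (h/3)[f(x₀) + 4f(x₁) + 2f(x₂) + ... + f(xₙ)]

x_0 = 1.0000, f(x_0) = 0.500000, coefficient = 1
x_1 = 1.1250, f(x_1) = 0.470588, coefficient = 4
x_2 = 1.2500, f(x_2) = 0.444444, coefficient = 2
x_3 = 1.3750, f(x_3) = 0.421053, coefficient = 4
x_4 = 1.5000, f(x_4) = 0.400000, coefficient = 2
x_5 = 1.6250, f(x_5) = 0.380952, coefficient = 4
x_6 = 1.7500, f(x_6) = 0.363636, coefficient = 2
x_7 = 1.8750, f(x_7) = 0.347826, coefficient = 4
x_8 = 2.0000, f(x_8) = 0.333333, coefficient = 1

I ≈ (0.125000/3) × 9.731172 = 0.405466
Exact value: 0.405465
Error: 0.000000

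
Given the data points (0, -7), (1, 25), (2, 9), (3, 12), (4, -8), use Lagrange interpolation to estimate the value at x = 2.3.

Lagrange interpolation formula:
P(x) = Σ yᵢ × Lᵢ(x)
where Lᵢ(x) = Π_{j≠i} (x - xⱼ)/(xᵢ - xⱼ)

L_0(2.3) = (2.3 - 1)/(0 - 1) × (2.3 - 2)/(0 - 2) × (2.3 - 3)/(0 - 3) × (2.3 - 4)/(0 - 4) = 0.019337
L_1(2.3) = (2.3 - 0)/(1 - 0) × (2.3 - 2)/(1 - 2) × (2.3 - 3)/(1 - 3) × (2.3 - 4)/(1 - 4) = -0.136850
L_2(2.3) = (2.3 - 0)/(2 - 0) × (2.3 - 1)/(2 - 1) × (2.3 - 3)/(2 - 3) × (2.3 - 4)/(2 - 4) = 0.889525
L_3(2.3) = (2.3 - 0)/(3 - 0) × (2.3 - 1)/(3 - 1) × (2.3 - 2)/(3 - 2) × (2.3 - 4)/(3 - 4) = 0.254150
L_4(2.3) = (2.3 - 0)/(4 - 0) × (2.3 - 1)/(4 - 1) × (2.3 - 2)/(4 - 2) × (2.3 - 3)/(4 - 3) = -0.026162

P(2.3) = (-7)×L_0(2.3) + 25×L_1(2.3) + 9×L_2(2.3) + 12×L_3(2.3) + (-8)×L_4(2.3)
P(2.3) = 7.708213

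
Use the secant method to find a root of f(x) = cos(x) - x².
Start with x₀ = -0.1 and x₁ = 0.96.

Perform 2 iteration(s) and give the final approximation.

f(x) = cos(x) - x²
x₀ = -0.1, x₁ = 0.96

Secant formula: x_{n+1} = x_n - f(x_n)(x_n - x_{n-1})/(f(x_n) - f(x_{n-1}))

Iteration 1:
  f(-0.100000) = 0.985004
  f(0.960000) = -0.348080
  x_2 = 0.960000 - (-0.348080)×(0.960000 - (-0.100000))/(-0.348080 - 0.985004)
       = 0.683225
Iteration 2:
  f(0.960000) = -0.348080
  f(0.683225) = 0.308745
  x_3 = 0.683225 - 0.308745×(0.683225 - 0.960000)/(0.308745 - (-0.348080))
       = 0.813325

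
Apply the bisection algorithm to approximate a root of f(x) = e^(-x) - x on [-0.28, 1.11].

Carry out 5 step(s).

f(x) = e^(-x) - x
Initial interval: [-0.28, 1.11]

Iteration 1:
  c_1 = (-0.280000 + 1.110000)/2 = 0.415000
  f(c_1) = f(0.415000) = 0.245340
  f(a) × f(c) ≥ 0, new interval: [0.415000, 1.110000]
Iteration 2:
  c_2 = (0.415000 + 1.110000)/2 = 0.762500
  f(c_2) = f(0.762500) = -0.296001
  f(a) × f(c) < 0, new interval: [0.415000, 0.762500]
Iteration 3:
  c_3 = (0.415000 + 0.762500)/2 = 0.588750
  f(c_3) = f(0.588750) = -0.033729
  f(a) × f(c) < 0, new interval: [0.415000, 0.588750]
Iteration 4:
  c_4 = (0.415000 + 0.588750)/2 = 0.501875
  f(c_4) = f(0.501875) = 0.103519
  f(a) × f(c) ≥ 0, new interval: [0.501875, 0.588750]
Iteration 5:
  c_5 = (0.501875 + 0.588750)/2 = 0.545313
  f(c_5) = f(0.545313) = 0.034348
  f(a) × f(c) ≥ 0, new interval: [0.545313, 0.588750]

After 5 iteration(s), the approximation is c_5 = 0.545313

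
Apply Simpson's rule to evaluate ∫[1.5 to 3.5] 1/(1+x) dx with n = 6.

f(x) = 1/(1+x)
a = 1.5, b = 3.5, n = 6
h = (b - a)/n = 0.333333

Simpson's rule: (h/3)[f(x₀) + 4f(x₁) + 2f(x₂) + ... + f(xₙ)]

x_0 = 1.5000, f(x_0) = 0.400000, coefficient = 1
x_1 = 1.8333, f(x_1) = 0.352941, coefficient = 4
x_2 = 2.1667, f(x_2) = 0.315789, coefficient = 2
x_3 = 2.5000, f(x_3) = 0.285714, coefficient = 4
x_4 = 2.8333, f(x_4) = 0.260870, coefficient = 2
x_5 = 3.1667, f(x_5) = 0.240000, coefficient = 4
x_6 = 3.5000, f(x_6) = 0.222222, coefficient = 1

I ≈ (0.333333/3) × 5.290162 = 0.587796
Exact value: 0.587787
Error: 0.000009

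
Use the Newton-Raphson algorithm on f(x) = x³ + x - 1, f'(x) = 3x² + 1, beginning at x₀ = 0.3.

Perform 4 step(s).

f(x) = x³ + x - 1
f'(x) = 3x² + 1
x₀ = 0.3

Newton-Raphson formula: x_{n+1} = x_n - f(x_n)/f'(x_n)

Iteration 1:
  f(0.300000) = -0.673000
  f'(0.300000) = 1.270000
  x_1 = 0.300000 - (-0.673000)/1.270000 = 0.829921
Iteration 2:
  f(0.829921) = 0.401546
  f'(0.829921) = 3.066308
  x_2 = 0.829921 - 0.401546/3.066308 = 0.698967
Iteration 3:
  f(0.698967) = 0.040451
  f'(0.698967) = 2.465665
  x_3 = 0.698967 - 0.040451/2.465665 = 0.682561
Iteration 4:
  f(0.682561) = 0.000560
  f'(0.682561) = 2.397670
  x_4 = 0.682561 - 0.000560/2.397670 = 0.682328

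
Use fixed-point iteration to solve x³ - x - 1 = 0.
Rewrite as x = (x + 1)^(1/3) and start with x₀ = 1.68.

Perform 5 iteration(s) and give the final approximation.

Equation: x³ - x - 1 = 0
Fixed-point form: x = (x + 1)^(1/3)
x₀ = 1.68

x_1 = g(1.680000) = 1.389030
x_2 = g(1.389030) = 1.336823
x_3 = g(1.336823) = 1.327013
x_4 = g(1.327013) = 1.325154
x_5 = g(1.325154) = 1.324801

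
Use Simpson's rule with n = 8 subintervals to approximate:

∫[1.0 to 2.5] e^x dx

f(x) = e^x
a = 1.0, b = 2.5, n = 8
h = (b - a)/n = 0.187500

Simpson's rule: (h/3)[f(x₀) + 4f(x₁) + 2f(x₂) + ... + f(xₙ)]

x_0 = 1.0000, f(x_0) = 2.718282, coefficient = 1
x_1 = 1.1875, f(x_1) = 3.278874, coefficient = 4
x_2 = 1.3750, f(x_2) = 3.955077, coefficient = 2
x_3 = 1.5625, f(x_3) = 4.770733, coefficient = 4
x_4 = 1.7500, f(x_4) = 5.754603, coefficient = 2
x_5 = 1.9375, f(x_5) = 6.941376, coefficient = 4
x_6 = 2.1250, f(x_6) = 8.372897, coefficient = 2
x_7 = 2.3125, f(x_7) = 10.099642, coefficient = 4
x_8 = 2.5000, f(x_8) = 12.182494, coefficient = 1

I ≈ (0.187500/3) × 151.428430 = 9.464277
Exact value: 9.464212
Error: 0.000065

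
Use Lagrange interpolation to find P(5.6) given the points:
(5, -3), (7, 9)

Lagrange interpolation formula:
P(x) = Σ yᵢ × Lᵢ(x)
where Lᵢ(x) = Π_{j≠i} (x - xⱼ)/(xᵢ - xⱼ)

L_0(5.6) = (5.6 - 7)/(5 - 7) = 0.700000
L_1(5.6) = (5.6 - 5)/(7 - 5) = 0.300000

P(5.6) = (-3)×L_0(5.6) + 9×L_1(5.6)
P(5.6) = 0.600000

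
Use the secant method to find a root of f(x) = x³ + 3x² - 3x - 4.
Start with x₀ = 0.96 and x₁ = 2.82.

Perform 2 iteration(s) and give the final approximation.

f(x) = x³ + 3x² - 3x - 4
x₀ = 0.96, x₁ = 2.82

Secant formula: x_{n+1} = x_n - f(x_n)(x_n - x_{n-1})/(f(x_n) - f(x_{n-1}))

Iteration 1:
  f(0.960000) = -3.230464
  f(2.820000) = 33.822968
  x_2 = 2.820000 - 33.822968×(2.820000 - 0.960000)/(33.822968 - (-3.230464))
       = 1.122162
Iteration 2:
  f(2.820000) = 33.822968
  f(1.122162) = -2.175663
  x_3 = 1.122162 - (-2.175663)×(1.122162 - 2.820000)/(-2.175663 - 33.822968)
       = 1.224775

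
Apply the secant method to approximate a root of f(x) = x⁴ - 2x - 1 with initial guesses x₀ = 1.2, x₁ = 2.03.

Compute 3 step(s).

f(x) = x⁴ - 2x - 1
x₀ = 1.2, x₁ = 2.03

Secant formula: x_{n+1} = x_n - f(x_n)(x_n - x_{n-1})/(f(x_n) - f(x_{n-1}))

Iteration 1:
  f(1.200000) = -1.326400
  f(2.030000) = 11.921817
  x_2 = 2.030000 - 11.921817×(2.030000 - 1.200000)/(11.921817 - (-1.326400))
       = 1.283099
Iteration 2:
  f(2.030000) = 11.921817
  f(1.283099) = -0.855753
  x_3 = 1.283099 - (-0.855753)×(1.283099 - 2.030000)/(-0.855753 - 11.921817)
       = 1.333121
Iteration 3:
  f(1.283099) = -0.855753
  f(1.333121) = -0.507760
  x_4 = 1.333121 - (-0.507760)×(1.333121 - 1.283099)/(-0.507760 - (-0.855753))
       = 1.406109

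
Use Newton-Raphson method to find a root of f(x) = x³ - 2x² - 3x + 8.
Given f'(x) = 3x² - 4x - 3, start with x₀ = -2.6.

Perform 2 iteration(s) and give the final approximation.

f(x) = x³ - 2x² - 3x + 8
f'(x) = 3x² - 4x - 3
x₀ = -2.6

Newton-Raphson formula: x_{n+1} = x_n - f(x_n)/f'(x_n)

Iteration 1:
  f(-2.600000) = -15.296000
  f'(-2.600000) = 27.680000
  x_1 = -2.600000 - (-15.296000)/27.680000 = -2.047399
Iteration 2:
  f(-2.047399) = -2.823860
  f'(-2.047399) = 17.765121
  x_2 = -2.047399 - (-2.823860)/17.765121 = -1.888444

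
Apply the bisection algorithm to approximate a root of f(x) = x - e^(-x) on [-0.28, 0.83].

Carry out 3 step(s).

f(x) = x - e^(-x)
Initial interval: [-0.28, 0.83]

Iteration 1:
  c_1 = (-0.280000 + 0.830000)/2 = 0.275000
  f(c_1) = f(0.275000) = -0.484572
  f(a) × f(c) ≥ 0, new interval: [0.275000, 0.830000]
Iteration 2:
  c_2 = (0.275000 + 0.830000)/2 = 0.552500
  f(c_2) = f(0.552500) = -0.023009
  f(a) × f(c) ≥ 0, new interval: [0.552500, 0.830000]
Iteration 3:
  c_3 = (0.552500 + 0.830000)/2 = 0.691250
  f(c_3) = f(0.691250) = 0.190301
  f(a) × f(c) < 0, new interval: [0.552500, 0.691250]

After 3 iteration(s), the approximation is c_3 = 0.691250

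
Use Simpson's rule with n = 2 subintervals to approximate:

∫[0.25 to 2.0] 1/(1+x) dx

f(x) = 1/(1+x)
a = 0.25, b = 2.0, n = 2
h = (b - a)/n = 0.875000

Simpson's rule: (h/3)[f(x₀) + 4f(x₁) + 2f(x₂) + ... + f(xₙ)]

x_0 = 0.2500, f(x_0) = 0.800000, coefficient = 1
x_1 = 1.1250, f(x_1) = 0.470588, coefficient = 4
x_2 = 2.0000, f(x_2) = 0.333333, coefficient = 1

I ≈ (0.875000/3) × 3.015686 = 0.879575
Exact value: 0.875469
Error: 0.004106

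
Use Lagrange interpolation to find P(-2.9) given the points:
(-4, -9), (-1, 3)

Lagrange interpolation formula:
P(x) = Σ yᵢ × Lᵢ(x)
where Lᵢ(x) = Π_{j≠i} (x - xⱼ)/(xᵢ - xⱼ)

L_0(-2.9) = (-2.9 - (-1))/(-4 - (-1)) = 0.633333
L_1(-2.9) = (-2.9 - (-4))/(-1 - (-4)) = 0.366667

P(-2.9) = (-9)×L_0(-2.9) + 3×L_1(-2.9)
P(-2.9) = -4.600000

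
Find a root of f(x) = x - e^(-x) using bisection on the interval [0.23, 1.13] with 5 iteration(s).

f(x) = x - e^(-x)
Initial interval: [0.23, 1.13]

Iteration 1:
  c_1 = (0.230000 + 1.130000)/2 = 0.680000
  f(c_1) = f(0.680000) = 0.173383
  f(a) × f(c) < 0, new interval: [0.230000, 0.680000]
Iteration 2:
  c_2 = (0.230000 + 0.680000)/2 = 0.455000
  f(c_2) = f(0.455000) = -0.179448
  f(a) × f(c) ≥ 0, new interval: [0.455000, 0.680000]
Iteration 3:
  c_3 = (0.455000 + 0.680000)/2 = 0.567500
  f(c_3) = f(0.567500) = 0.000559
  f(a) × f(c) < 0, new interval: [0.455000, 0.567500]
Iteration 4:
  c_4 = (0.455000 + 0.567500)/2 = 0.511250
  f(c_4) = f(0.511250) = -0.088495
  f(a) × f(c) ≥ 0, new interval: [0.511250, 0.567500]
Iteration 5:
  c_5 = (0.511250 + 0.567500)/2 = 0.539375
  f(c_5) = f(0.539375) = -0.043738
  f(a) × f(c) ≥ 0, new interval: [0.539375, 0.567500]

After 5 iteration(s), the approximation is c_5 = 0.539375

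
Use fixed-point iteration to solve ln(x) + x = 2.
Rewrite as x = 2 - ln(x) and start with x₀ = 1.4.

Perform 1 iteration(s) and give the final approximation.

Equation: ln(x) + x = 2
Fixed-point form: x = 2 - ln(x)
x₀ = 1.4

x_1 = g(1.400000) = 1.663528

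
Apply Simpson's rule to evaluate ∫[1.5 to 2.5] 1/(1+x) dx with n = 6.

f(x) = 1/(1+x)
a = 1.5, b = 2.5, n = 6
h = (b - a)/n = 0.166667

Simpson's rule: (h/3)[f(x₀) + 4f(x₁) + 2f(x₂) + ... + f(xₙ)]

x_0 = 1.5000, f(x_0) = 0.400000, coefficient = 1
x_1 = 1.6667, f(x_1) = 0.375000, coefficient = 4
x_2 = 1.8333, f(x_2) = 0.352941, coefficient = 2
x_3 = 2.0000, f(x_3) = 0.333333, coefficient = 4
x_4 = 2.1667, f(x_4) = 0.315789, coefficient = 2
x_5 = 2.3333, f(x_5) = 0.300000, coefficient = 4
x_6 = 2.5000, f(x_6) = 0.285714, coefficient = 1

I ≈ (0.166667/3) × 6.056509 = 0.336473
Exact value: 0.336472
Error: 0.000000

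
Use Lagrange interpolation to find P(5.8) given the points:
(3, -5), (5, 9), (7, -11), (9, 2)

Lagrange interpolation formula:
P(x) = Σ yᵢ × Lᵢ(x)
where Lᵢ(x) = Π_{j≠i} (x - xⱼ)/(xᵢ - xⱼ)

L_0(5.8) = (5.8 - 5)/(3 - 5) × (5.8 - 7)/(3 - 7) × (5.8 - 9)/(3 - 9) = -0.064000
L_1(5.8) = (5.8 - 3)/(5 - 3) × (5.8 - 7)/(5 - 7) × (5.8 - 9)/(5 - 9) = 0.672000
L_2(5.8) = (5.8 - 3)/(7 - 3) × (5.8 - 5)/(7 - 5) × (5.8 - 9)/(7 - 9) = 0.448000
L_3(5.8) = (5.8 - 3)/(9 - 3) × (5.8 - 5)/(9 - 5) × (5.8 - 7)/(9 - 7) = -0.056000

P(5.8) = (-5)×L_0(5.8) + 9×L_1(5.8) + (-11)×L_2(5.8) + 2×L_3(5.8)
P(5.8) = 1.328000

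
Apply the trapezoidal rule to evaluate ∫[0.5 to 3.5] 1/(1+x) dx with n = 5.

f(x) = 1/(1+x)
a = 0.5, b = 3.5, n = 5
h = (b - a)/n = 0.600000

Trapezoidal rule: (h/2)[f(x₀) + 2f(x₁) + 2f(x₂) + ... + f(xₙ)]

x_0 = 0.5000, f(x_0) = 0.666667, coefficient = 1
x_1 = 1.1000, f(x_1) = 0.476190, coefficient = 2
x_2 = 1.7000, f(x_2) = 0.370370, coefficient = 2
x_3 = 2.3000, f(x_3) = 0.303030, coefficient = 2
x_4 = 2.9000, f(x_4) = 0.256410, coefficient = 2
x_5 = 3.5000, f(x_5) = 0.222222, coefficient = 1

I ≈ (0.600000/2) × 3.700892 = 1.110268
Exact value: 1.098612
Error: 0.011655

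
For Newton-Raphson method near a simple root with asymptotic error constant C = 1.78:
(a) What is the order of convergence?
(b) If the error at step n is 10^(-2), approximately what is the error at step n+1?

(a) Newton-Raphson has quadratic (order 2) convergence near simple roots.
    This means |e_{n+1}| ≈ C|e_n|².

(b) With |e_n| = 10^(-2) and C = 1.78:
    |e_{n+1}| ≈ 1.78 × (10^(-2))² = 1.78 × 10^(-4)

(a) 2 (quadratic); (b) |e_{n+1}| ≈ 1.780e-04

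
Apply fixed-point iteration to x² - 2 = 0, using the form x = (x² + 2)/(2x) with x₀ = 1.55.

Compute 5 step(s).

Equation: x² - 2 = 0
Fixed-point form: x = (x² + 2)/(2x)
x₀ = 1.55

x_1 = g(1.550000) = 1.420161
x_2 = g(1.420161) = 1.414226
x_3 = g(1.414226) = 1.414214
x_4 = g(1.414214) = 1.414214
x_5 = g(1.414214) = 1.414214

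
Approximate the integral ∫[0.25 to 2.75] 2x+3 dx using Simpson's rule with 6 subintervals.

f(x) = 2x+3
a = 0.25, b = 2.75, n = 6
h = (b - a)/n = 0.416667

Simpson's rule: (h/3)[f(x₀) + 4f(x₁) + 2f(x₂) + ... + f(xₙ)]

x_0 = 0.2500, f(x_0) = 3.500000, coefficient = 1
x_1 = 0.6667, f(x_1) = 4.333333, coefficient = 4
x_2 = 1.0833, f(x_2) = 5.166667, coefficient = 2
x_3 = 1.5000, f(x_3) = 6.000000, coefficient = 4
x_4 = 1.9167, f(x_4) = 6.833333, coefficient = 2
x_5 = 2.3333, f(x_5) = 7.666667, coefficient = 4
x_6 = 2.7500, f(x_6) = 8.500000, coefficient = 1

I ≈ (0.416667/3) × 108.000000 = 15.000000
Exact value: 15.000000
Error: 0.000000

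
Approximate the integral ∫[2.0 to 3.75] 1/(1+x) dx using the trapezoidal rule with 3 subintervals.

f(x) = 1/(1+x)
a = 2.0, b = 3.75, n = 3
h = (b - a)/n = 0.583333

Trapezoidal rule: (h/2)[f(x₀) + 2f(x₁) + 2f(x₂) + ... + f(xₙ)]

x_0 = 2.0000, f(x_0) = 0.333333, coefficient = 1
x_1 = 2.5833, f(x_1) = 0.279070, coefficient = 2
x_2 = 3.1667, f(x_2) = 0.240000, coefficient = 2
x_3 = 3.7500, f(x_3) = 0.210526, coefficient = 1

I ≈ (0.583333/2) × 1.581999 = 0.461416
Exact value: 0.459532
Error: 0.001884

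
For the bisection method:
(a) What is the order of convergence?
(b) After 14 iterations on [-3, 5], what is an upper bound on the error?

(a) Bisection has linear (order 1) convergence; the error is halved each step.

(b) Error bound = (b-a)/2^n = (5 - (-3))/2^{14}
    = 8/2^{14}

(a) 1 (linear); (b) error ≤ 4.88e-04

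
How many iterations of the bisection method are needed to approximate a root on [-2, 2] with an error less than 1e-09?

We need (b-a)/2^n ≤ 1e-09
(2 - (-2))/2^n ≤ 1e-09
4/2^n ≤ 1e-09
2^n ≥ 4000000000
n ≥ log₂(4000000000) = 31.90
n ≥ 32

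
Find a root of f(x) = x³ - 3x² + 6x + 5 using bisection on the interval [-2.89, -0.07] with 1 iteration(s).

f(x) = x³ - 3x² + 6x + 5
Initial interval: [-2.89, -0.07]

Iteration 1:
  c_1 = (-2.890000 + (-0.070000))/2 = -1.480000
  f(c_1) = f(-1.480000) = -13.692992
  f(a) × f(c) ≥ 0, new interval: [-1.480000, -0.070000]

After 1 iteration(s), the approximation is c_1 = -1.480000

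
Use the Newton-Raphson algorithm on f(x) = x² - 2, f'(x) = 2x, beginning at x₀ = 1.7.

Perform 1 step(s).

f(x) = x² - 2
f'(x) = 2x
x₀ = 1.7

Newton-Raphson formula: x_{n+1} = x_n - f(x_n)/f'(x_n)

Iteration 1:
  f(1.700000) = 0.890000
  f'(1.700000) = 3.400000
  x_1 = 1.700000 - 0.890000/3.400000 = 1.438235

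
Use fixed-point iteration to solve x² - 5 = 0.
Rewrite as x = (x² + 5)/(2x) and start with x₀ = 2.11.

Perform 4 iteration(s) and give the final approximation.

Equation: x² - 5 = 0
Fixed-point form: x = (x² + 5)/(2x)
x₀ = 2.11

x_1 = g(2.110000) = 2.239834
x_2 = g(2.239834) = 2.236071
x_3 = g(2.236071) = 2.236068
x_4 = g(2.236068) = 2.236068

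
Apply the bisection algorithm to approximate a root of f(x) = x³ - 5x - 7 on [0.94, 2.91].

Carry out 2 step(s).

f(x) = x³ - 5x - 7
Initial interval: [0.94, 2.91]

Iteration 1:
  c_1 = (0.940000 + 2.910000)/2 = 1.925000
  f(c_1) = f(1.925000) = -9.491672
  f(a) × f(c) ≥ 0, new interval: [1.925000, 2.910000]
Iteration 2:
  c_2 = (1.925000 + 2.910000)/2 = 2.417500
  f(c_2) = f(2.417500) = -4.958890
  f(a) × f(c) ≥ 0, new interval: [2.417500, 2.910000]

After 2 iteration(s), the approximation is c_2 = 2.417500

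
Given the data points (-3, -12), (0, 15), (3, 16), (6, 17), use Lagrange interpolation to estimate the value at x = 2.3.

Lagrange interpolation formula:
P(x) = Σ yᵢ × Lᵢ(x)
where Lᵢ(x) = Π_{j≠i} (x - xⱼ)/(xᵢ - xⱼ)

L_0(2.3) = (2.3 - 0)/(-3 - 0) × (2.3 - 3)/(-3 - 3) × (2.3 - 6)/(-3 - 6) = -0.036772
L_1(2.3) = (2.3 - (-3))/(0 - (-3)) × (2.3 - 3)/(0 - 3) × (2.3 - 6)/(0 - 6) = 0.254204
L_2(2.3) = (2.3 - (-3))/(3 - (-3)) × (2.3 - 0)/(3 - 0) × (2.3 - 6)/(3 - 6) = 0.835241
L_3(2.3) = (2.3 - (-3))/(6 - (-3)) × (2.3 - 0)/(6 - 0) × (2.3 - 3)/(6 - 3) = -0.052673

P(2.3) = (-12)×L_0(2.3) + 15×L_1(2.3) + 16×L_2(2.3) + 17×L_3(2.3)
P(2.3) = 16.722728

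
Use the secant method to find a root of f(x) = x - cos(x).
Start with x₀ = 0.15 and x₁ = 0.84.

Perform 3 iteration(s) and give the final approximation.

f(x) = x - cos(x)
x₀ = 0.15, x₁ = 0.84

Secant formula: x_{n+1} = x_n - f(x_n)(x_n - x_{n-1})/(f(x_n) - f(x_{n-1}))

Iteration 1:
  f(0.150000) = -0.838771
  f(0.840000) = 0.172537
  x_2 = 0.840000 - 0.172537×(0.840000 - 0.150000)/(0.172537 - (-0.838771))
       = 0.722281
Iteration 2:
  f(0.840000) = 0.172537
  f(0.722281) = -0.028019
  x_3 = 0.722281 - (-0.028019)×(0.722281 - 0.840000)/(-0.028019 - 0.172537)
       = 0.738727
Iteration 3:
  f(0.722281) = -0.028019
  f(0.738727) = -0.000599
  x_4 = 0.738727 - (-0.000599)×(0.738727 - 0.722281)/(-0.000599 - (-0.028019))
       = 0.739086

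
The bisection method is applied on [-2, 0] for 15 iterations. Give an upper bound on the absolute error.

Bisection error bound: |error| ≤ (b-a)/2^n
|error| ≤ (0 - (-2))/2^15 = 2/2^15
|error| ≤ 0.0000610352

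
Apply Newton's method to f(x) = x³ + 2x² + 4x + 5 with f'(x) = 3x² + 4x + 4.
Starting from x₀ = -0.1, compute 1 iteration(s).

f(x) = x³ + 2x² + 4x + 5
f'(x) = 3x² + 4x + 4
x₀ = -0.1

Newton-Raphson formula: x_{n+1} = x_n - f(x_n)/f'(x_n)

Iteration 1:
  f(-0.100000) = 4.619000
  f'(-0.100000) = 3.630000
  x_1 = -0.100000 - 4.619000/3.630000 = -1.372452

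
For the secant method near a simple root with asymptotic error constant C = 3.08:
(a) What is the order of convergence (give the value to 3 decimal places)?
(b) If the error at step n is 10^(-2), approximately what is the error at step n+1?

(a) Secant method has superlinear convergence with order φ = (1+√5)/2 ≈ 1.618.
    This means |e_{n+1}| ≈ C|e_n|^1.618.

(b) With |e_n| = 10^(-2) and C = 3.08:
    |e_{n+1}| ≈ 3.08 × (10^(-2))^1.618 = 3.08 × 10^(-3.24)

(a) ≈ 1.618 (golden ratio); (b) |e_{n+1}| ≈ 1.788e-03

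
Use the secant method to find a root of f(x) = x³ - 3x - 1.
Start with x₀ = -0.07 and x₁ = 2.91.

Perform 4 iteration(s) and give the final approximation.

f(x) = x³ - 3x - 1
x₀ = -0.07, x₁ = 2.91

Secant formula: x_{n+1} = x_n - f(x_n)(x_n - x_{n-1})/(f(x_n) - f(x_{n-1}))

Iteration 1:
  f(-0.070000) = -0.790343
  f(2.910000) = 14.912171
  x_2 = 2.910000 - 14.912171×(2.910000 - (-0.070000))/(14.912171 - (-0.790343))
       = 0.079990
Iteration 2:
  f(2.910000) = 14.912171
  f(0.079990) = -1.239459
  x_3 = 0.079990 - (-1.239459)×(0.079990 - 2.910000)/(-1.239459 - 14.912171)
       = 0.297162
Iteration 3:
  f(0.079990) = -1.239459
  f(0.297162) = -1.865245
  x_4 = 0.297162 - (-1.865245)×(0.297162 - 0.079990)/(-1.865245 - (-1.239459))
       = -0.350149
Iteration 4:
  f(0.297162) = -1.865245
  f(-0.350149) = 0.007518
  x_5 = -0.350149 - 0.007518×(-0.350149 - 0.297162)/(0.007518 - (-1.865245))
       = -0.347551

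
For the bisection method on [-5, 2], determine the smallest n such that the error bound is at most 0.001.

We need (b-a)/2^n ≤ 0.001
(2 - (-5))/2^n ≤ 0.001
7/2^n ≤ 0.001
2^n ≥ 7000
n ≥ log₂(7000) = 12.77
n ≥ 13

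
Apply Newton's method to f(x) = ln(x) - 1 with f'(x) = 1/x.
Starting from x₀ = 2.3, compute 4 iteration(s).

f(x) = ln(x) - 1
f'(x) = 1/x
x₀ = 2.3

Newton-Raphson formula: x_{n+1} = x_n - f(x_n)/f'(x_n)

Iteration 1:
  f(2.300000) = -0.167091
  f'(2.300000) = 0.434783
  x_1 = 2.300000 - (-0.167091)/0.434783 = 2.684309
Iteration 2:
  f(2.684309) = -0.012577
  f'(2.684309) = 0.372535
  x_2 = 2.684309 - (-0.012577)/0.372535 = 2.718069
Iteration 3:
  f(2.718069) = -0.000078
  f'(2.718069) = 0.367908
  x_3 = 2.718069 - (-0.000078)/0.367908 = 2.718282
Iteration 4:
  f(2.718282) = 0.000000
  f'(2.718282) = 0.367879
  x_4 = 2.718282 - 0.000000/0.367879 = 2.718282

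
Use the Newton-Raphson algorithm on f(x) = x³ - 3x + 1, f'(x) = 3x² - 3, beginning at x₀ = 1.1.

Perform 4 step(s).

f(x) = x³ - 3x + 1
f'(x) = 3x² - 3
x₀ = 1.1

Newton-Raphson formula: x_{n+1} = x_n - f(x_n)/f'(x_n)

Iteration 1:
  f(1.100000) = -0.969000
  f'(1.100000) = 0.630000
  x_1 = 1.100000 - (-0.969000)/0.630000 = 2.638095
Iteration 2:
  f(2.638095) = 11.445661
  f'(2.638095) = 17.878639
  x_2 = 2.638095 - 11.445661/17.878639 = 1.997909
Iteration 3:
  f(1.997909) = 2.981206
  f'(1.997909) = 8.974920
  x_3 = 1.997909 - 2.981206/8.974920 = 1.665738
Iteration 4:
  f(1.665738) = 0.624682
  f'(1.665738) = 5.324050
  x_4 = 1.665738 - 0.624682/5.324050 = 1.548406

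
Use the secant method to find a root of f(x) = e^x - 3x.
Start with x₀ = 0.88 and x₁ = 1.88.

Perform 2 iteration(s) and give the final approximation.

f(x) = e^x - 3x
x₀ = 0.88, x₁ = 1.88

Secant formula: x_{n+1} = x_n - f(x_n)(x_n - x_{n-1})/(f(x_n) - f(x_{n-1}))

Iteration 1:
  f(0.880000) = -0.229100
  f(1.880000) = 0.913505
  x_2 = 1.880000 - 0.913505×(1.880000 - 0.880000)/(0.913505 - (-0.229100))
       = 1.080507
Iteration 2:
  f(1.880000) = 0.913505
  f(1.080507) = -0.295348
  x_3 = 1.080507 - (-0.295348)×(1.080507 - 1.880000)/(-0.295348 - 0.913505)
       = 1.275840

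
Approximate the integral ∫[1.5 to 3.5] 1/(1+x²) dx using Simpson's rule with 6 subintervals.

f(x) = 1/(1+x²)
a = 1.5, b = 3.5, n = 6
h = (b - a)/n = 0.333333

Simpson's rule: (h/3)[f(x₀) + 4f(x₁) + 2f(x₂) + ... + f(xₙ)]

x_0 = 1.5000, f(x_0) = 0.307692, coefficient = 1
x_1 = 1.8333, f(x_1) = 0.229299, coefficient = 4
x_2 = 2.1667, f(x_2) = 0.175610, coefficient = 2
x_3 = 2.5000, f(x_3) = 0.137931, coefficient = 4
x_4 = 2.8333, f(x_4) = 0.110769, coefficient = 2
x_5 = 3.1667, f(x_5) = 0.090680, coefficient = 4
x_6 = 3.5000, f(x_6) = 0.075472, coefficient = 1

I ≈ (0.333333/3) × 2.787564 = 0.309729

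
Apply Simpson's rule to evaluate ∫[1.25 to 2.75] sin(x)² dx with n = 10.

f(x) = sin(x)²
a = 1.25, b = 2.75, n = 10
h = (b - a)/n = 0.150000

Simpson's rule: (h/3)[f(x₀) + 4f(x₁) + 2f(x₂) + ... + f(xₙ)]

x_0 = 1.2500, f(x_0) = 0.900572, coefficient = 1
x_1 = 1.4000, f(x_1) = 0.971111, coefficient = 4
x_2 = 1.5500, f(x_2) = 0.999568, coefficient = 2
x_3 = 1.7000, f(x_3) = 0.983399, coefficient = 4
x_4 = 1.8500, f(x_4) = 0.924050, coefficient = 2
x_5 = 2.0000, f(x_5) = 0.826822, coefficient = 4
x_6 = 2.1500, f(x_6) = 0.700400, coefficient = 2
x_7 = 2.3000, f(x_7) = 0.556076, coefficient = 4
x_8 = 2.4500, f(x_8) = 0.406744, coefficient = 2
x_9 = 2.6000, f(x_9) = 0.265742, coefficient = 4
x_10 = 2.7500, f(x_10) = 0.145665, coefficient = 1

I ≈ (0.150000/3) × 21.520359 = 1.076018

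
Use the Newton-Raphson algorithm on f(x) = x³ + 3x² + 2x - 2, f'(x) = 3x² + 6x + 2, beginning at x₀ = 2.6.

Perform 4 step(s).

f(x) = x³ + 3x² + 2x - 2
f'(x) = 3x² + 6x + 2
x₀ = 2.6

Newton-Raphson formula: x_{n+1} = x_n - f(x_n)/f'(x_n)

Iteration 1:
  f(2.600000) = 41.056000
  f'(2.600000) = 37.880000
  x_1 = 2.600000 - 41.056000/37.880000 = 1.516156
Iteration 2:
  f(1.516156) = 11.413736
  f'(1.516156) = 17.993127
  x_2 = 1.516156 - 11.413736/17.993127 = 0.881818
Iteration 3:
  f(0.881818) = 2.782146
  f'(0.881818) = 9.623713
  x_3 = 0.881818 - 2.782146/9.623713 = 0.592725
Iteration 4:
  f(0.592725) = 0.447656
  f'(0.592725) = 6.610318
  x_4 = 0.592725 - 0.447656/6.610318 = 0.525004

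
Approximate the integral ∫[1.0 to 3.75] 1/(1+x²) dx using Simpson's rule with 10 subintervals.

f(x) = 1/(1+x²)
a = 1.0, b = 3.75, n = 10
h = (b - a)/n = 0.275000

Simpson's rule: (h/3)[f(x₀) + 4f(x₁) + 2f(x₂) + ... + f(xₙ)]

x_0 = 1.0000, f(x_0) = 0.500000, coefficient = 1
x_1 = 1.2750, f(x_1) = 0.380862, coefficient = 4
x_2 = 1.5500, f(x_2) = 0.293902, coefficient = 2
x_3 = 1.8250, f(x_3) = 0.230914, coefficient = 4
x_4 = 2.1000, f(x_4) = 0.184843, coefficient = 2
x_5 = 2.3750, f(x_5) = 0.150588, coefficient = 4
x_6 = 2.6500, f(x_6) = 0.124649, coefficient = 2
x_7 = 2.9250, f(x_7) = 0.104650, coefficient = 4
x_8 = 3.2000, f(x_8) = 0.088968, coefficient = 2
x_9 = 3.4750, f(x_9) = 0.076478, coefficient = 4
x_10 = 3.7500, f(x_10) = 0.066390, coefficient = 1

I ≈ (0.275000/3) × 5.725082 = 0.524799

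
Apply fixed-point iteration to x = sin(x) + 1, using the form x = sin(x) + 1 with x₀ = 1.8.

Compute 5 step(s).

Equation: x = sin(x) + 1
Fixed-point form: x = sin(x) + 1
x₀ = 1.8

x_1 = g(1.800000) = 1.973848
x_2 = g(1.973848) = 1.919868
x_3 = g(1.919868) = 1.939690
x_4 = g(1.939690) = 1.932727
x_5 = g(1.932727) = 1.935215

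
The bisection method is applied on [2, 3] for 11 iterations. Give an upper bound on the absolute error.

Bisection error bound: |error| ≤ (b-a)/2^n
|error| ≤ (3 - 2)/2^11 = 1/2^11
|error| ≤ 0.0004882812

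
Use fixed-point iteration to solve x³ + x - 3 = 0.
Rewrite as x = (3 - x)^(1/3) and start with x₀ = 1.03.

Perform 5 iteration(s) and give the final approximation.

Equation: x³ + x - 3 = 0
Fixed-point form: x = (3 - x)^(1/3)
x₀ = 1.03

x_1 = g(1.030000) = 1.253590
x_2 = g(1.253590) = 1.204247
x_3 = g(1.204247) = 1.215483
x_4 = g(1.215483) = 1.212943
x_5 = g(1.212943) = 1.213518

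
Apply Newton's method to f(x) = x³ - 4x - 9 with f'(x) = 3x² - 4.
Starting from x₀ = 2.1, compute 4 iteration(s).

f(x) = x³ - 4x - 9
f'(x) = 3x² - 4
x₀ = 2.1

Newton-Raphson formula: x_{n+1} = x_n - f(x_n)/f'(x_n)

Iteration 1:
  f(2.100000) = -8.139000
  f'(2.100000) = 9.230000
  x_1 = 2.100000 - (-8.139000)/9.230000 = 2.981798
Iteration 2:
  f(2.981798) = 5.584341
  f'(2.981798) = 22.673367
  x_2 = 2.981798 - 5.584341/22.673367 = 2.735503
Iteration 3:
  f(2.735503) = 0.527699
  f'(2.735503) = 18.448935
  x_3 = 2.735503 - 0.527699/18.448935 = 2.706900
Iteration 4:
  f(2.706900) = 0.006691
  f'(2.706900) = 17.981924
  x_4 = 2.706900 - 0.006691/17.981924 = 2.706528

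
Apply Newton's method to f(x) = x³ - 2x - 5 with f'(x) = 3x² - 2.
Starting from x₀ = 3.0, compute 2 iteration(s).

f(x) = x³ - 2x - 5
f'(x) = 3x² - 2
x₀ = 3.0

Newton-Raphson formula: x_{n+1} = x_n - f(x_n)/f'(x_n)

Iteration 1:
  f(3.000000) = 16.000000
  f'(3.000000) = 25.000000
  x_1 = 3.000000 - 16.000000/25.000000 = 2.360000
Iteration 2:
  f(2.360000) = 3.424256
  f'(2.360000) = 14.708800
  x_2 = 2.360000 - 3.424256/14.708800 = 2.127197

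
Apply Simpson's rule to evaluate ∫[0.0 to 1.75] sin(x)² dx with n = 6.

f(x) = sin(x)²
a = 0.0, b = 1.75, n = 6
h = (b - a)/n = 0.291667

Simpson's rule: (h/3)[f(x₀) + 4f(x₁) + 2f(x₂) + ... + f(xₙ)]

x_0 = 0.0000, f(x_0) = 0.000000, coefficient = 1
x_1 = 0.2917, f(x_1) = 0.082684, coefficient = 4
x_2 = 0.5833, f(x_2) = 0.303391, coefficient = 2
x_3 = 0.8750, f(x_3) = 0.589123, coefficient = 4
x_4 = 1.1667, f(x_4) = 0.845379, coefficient = 2
x_5 = 1.4583, f(x_5) = 0.987405, coefficient = 4
x_6 = 1.7500, f(x_6) = 0.968228, coefficient = 1

I ≈ (0.291667/3) × 9.902619 = 0.962755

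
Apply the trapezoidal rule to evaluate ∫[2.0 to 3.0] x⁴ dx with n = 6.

f(x) = x⁴
a = 2.0, b = 3.0, n = 6
h = (b - a)/n = 0.166667

Trapezoidal rule: (h/2)[f(x₀) + 2f(x₁) + 2f(x₂) + ... + f(xₙ)]

x_0 = 2.0000, f(x_0) = 16.000000, coefficient = 1
x_1 = 2.1667, f(x_1) = 22.037809, coefficient = 2
x_2 = 2.3333, f(x_2) = 29.641975, coefficient = 2
x_3 = 2.5000, f(x_3) = 39.062500, coefficient = 2
x_4 = 2.6667, f(x_4) = 50.567901, coefficient = 2
x_5 = 2.8333, f(x_5) = 64.445216, coefficient = 2
x_6 = 3.0000, f(x_6) = 81.000000, coefficient = 1

I ≈ (0.166667/2) × 508.510802 = 42.375900
Exact value: 42.200000
Error: 0.175900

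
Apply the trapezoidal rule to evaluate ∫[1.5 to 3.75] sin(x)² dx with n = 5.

f(x) = sin(x)²
a = 1.5, b = 3.75, n = 5
h = (b - a)/n = 0.450000

Trapezoidal rule: (h/2)[f(x₀) + 2f(x₁) + 2f(x₂) + ... + f(xₙ)]

x_0 = 1.5000, f(x_0) = 0.994996, coefficient = 1
x_1 = 1.9500, f(x_1) = 0.862966, coefficient = 2
x_2 = 2.4000, f(x_2) = 0.456251, coefficient = 2
x_3 = 2.8500, f(x_3) = 0.082644, coefficient = 2
x_4 = 3.3000, f(x_4) = 0.024884, coefficient = 2
x_5 = 3.7500, f(x_5) = 0.326682, coefficient = 1

I ≈ (0.450000/2) × 4.175167 = 0.939412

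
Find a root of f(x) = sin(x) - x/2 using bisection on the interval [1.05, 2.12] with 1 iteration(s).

f(x) = sin(x) - x/2
Initial interval: [1.05, 2.12]

Iteration 1:
  c_1 = (1.050000 + 2.120000)/2 = 1.585000
  f(c_1) = f(1.585000) = 0.207399
  f(a) × f(c) ≥ 0, new interval: [1.585000, 2.120000]

After 1 iteration(s), the approximation is c_1 = 1.585000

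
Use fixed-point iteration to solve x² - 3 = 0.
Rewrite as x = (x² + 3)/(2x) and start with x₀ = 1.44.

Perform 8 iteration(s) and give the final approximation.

Equation: x² - 3 = 0
Fixed-point form: x = (x² + 3)/(2x)
x₀ = 1.44

x_1 = g(1.440000) = 1.761667
x_2 = g(1.761667) = 1.732300
x_3 = g(1.732300) = 1.732051
x_4 = g(1.732051) = 1.732051
x_5 = g(1.732051) = 1.732051
x_6 = g(1.732051) = 1.732051
x_7 = g(1.732051) = 1.732051
x_8 = g(1.732051) = 1.732051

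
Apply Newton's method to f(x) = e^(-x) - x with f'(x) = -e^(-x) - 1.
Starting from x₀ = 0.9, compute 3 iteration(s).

f(x) = e^(-x) - x
f'(x) = -e^(-x) - 1
x₀ = 0.9

Newton-Raphson formula: x_{n+1} = x_n - f(x_n)/f'(x_n)

Iteration 1:
  f(0.900000) = -0.493430
  f'(0.900000) = -1.406570
  x_1 = 0.900000 - (-0.493430)/(-1.406570) = 0.549196
Iteration 2:
  f(0.549196) = 0.028218
  f'(0.549196) = -1.577414
  x_2 = 0.549196 - 0.028218/(-1.577414) = 0.567085
Iteration 3:
  f(0.567085) = 0.000092
  f'(0.567085) = -1.567177
  x_3 = 0.567085 - 0.000092/(-1.567177) = 0.567143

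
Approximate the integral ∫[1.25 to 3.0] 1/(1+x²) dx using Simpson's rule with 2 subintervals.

f(x) = 1/(1+x²)
a = 1.25, b = 3.0, n = 2
h = (b - a)/n = 0.875000

Simpson's rule: (h/3)[f(x₀) + 4f(x₁) + 2f(x₂) + ... + f(xₙ)]

x_0 = 1.2500, f(x_0) = 0.390244, coefficient = 1
x_1 = 2.1250, f(x_1) = 0.181303, coefficient = 4
x_2 = 3.0000, f(x_2) = 0.100000, coefficient = 1

I ≈ (0.875000/3) × 1.215456 = 0.354508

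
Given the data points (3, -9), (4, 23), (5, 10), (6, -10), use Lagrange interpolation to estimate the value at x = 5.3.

Lagrange interpolation formula:
P(x) = Σ yᵢ × Lᵢ(x)
where Lᵢ(x) = Π_{j≠i} (x - xⱼ)/(xᵢ - xⱼ)

L_0(5.3) = (5.3 - 4)/(3 - 4) × (5.3 - 5)/(3 - 5) × (5.3 - 6)/(3 - 6) = 0.045500
L_1(5.3) = (5.3 - 3)/(4 - 3) × (5.3 - 5)/(4 - 5) × (5.3 - 6)/(4 - 6) = -0.241500
L_2(5.3) = (5.3 - 3)/(5 - 3) × (5.3 - 4)/(5 - 4) × (5.3 - 6)/(5 - 6) = 1.046500
L_3(5.3) = (5.3 - 3)/(6 - 3) × (5.3 - 4)/(6 - 4) × (5.3 - 5)/(6 - 5) = 0.149500

P(5.3) = (-9)×L_0(5.3) + 23×L_1(5.3) + 10×L_2(5.3) + (-10)×L_3(5.3)
P(5.3) = 3.006000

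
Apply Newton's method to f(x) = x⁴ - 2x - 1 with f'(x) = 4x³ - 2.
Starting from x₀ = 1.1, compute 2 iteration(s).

f(x) = x⁴ - 2x - 1
f'(x) = 4x³ - 2
x₀ = 1.1

Newton-Raphson formula: x_{n+1} = x_n - f(x_n)/f'(x_n)

Iteration 1:
  f(1.100000) = -1.735900
  f'(1.100000) = 3.324000
  x_1 = 1.100000 - (-1.735900)/3.324000 = 1.622232
Iteration 2:
  f(1.622232) = 2.681051
  f'(1.622232) = 15.076509
  x_2 = 1.622232 - 2.681051/15.076509 = 1.444403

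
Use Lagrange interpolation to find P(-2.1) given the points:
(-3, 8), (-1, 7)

Lagrange interpolation formula:
P(x) = Σ yᵢ × Lᵢ(x)
where Lᵢ(x) = Π_{j≠i} (x - xⱼ)/(xᵢ - xⱼ)

L_0(-2.1) = (-2.1 - (-1))/(-3 - (-1)) = 0.550000
L_1(-2.1) = (-2.1 - (-3))/(-1 - (-3)) = 0.450000

P(-2.1) = 8×L_0(-2.1) + 7×L_1(-2.1)
P(-2.1) = 7.550000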